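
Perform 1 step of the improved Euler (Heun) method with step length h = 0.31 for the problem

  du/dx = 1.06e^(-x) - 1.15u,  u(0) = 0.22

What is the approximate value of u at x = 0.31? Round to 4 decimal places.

Heun: k1 = f(x_n, u_n); k2 = f(x_n + h, u_n + h·k1); u_{n+1} = u_n + (h/2)·(k1 + k2).
x=0.000000, u=0.220000:
  k1 = f(0.000000, 0.220000) = 0.807000
  k2 = f(0.310000, 0.470170) = 0.236758
  u ← 0.220000 + (0.31/2)·(0.807000 + 0.236758) = 0.381783
u(0.31) ≈ 0.3818

0.3818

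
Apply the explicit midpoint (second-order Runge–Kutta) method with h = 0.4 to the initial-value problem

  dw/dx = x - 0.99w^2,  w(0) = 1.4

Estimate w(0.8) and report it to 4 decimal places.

Midpoint: k1 = f(x_n, w_n); k2 = f(x_n + h/2, w_n + (h/2)·k1); w_{n+1} = w_n + h·k2.
x=0.000000, w=1.400000:
  k1 = f(0.000000, 1.400000) = -1.940400
  k2 = f(0.200000, 1.011920) = -0.813742
  w ← 1.400000 + 0.4·(-0.813742) = 1.074503
x=0.400000, w=1.074503:
  k1 = f(0.400000, 1.074503) = -0.743011
  k2 = f(0.600000, 0.925901) = -0.248719
  w ← 1.074503 + 0.4·(-0.248719) = 0.975015
w(0.8) ≈ 0.9750

0.9750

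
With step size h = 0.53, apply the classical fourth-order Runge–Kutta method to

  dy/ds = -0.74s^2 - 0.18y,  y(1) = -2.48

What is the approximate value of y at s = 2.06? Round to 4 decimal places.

RK4: k1 = f(s_n, y_n); k2 = f(s_n + h/2, y_n + (h/2)·k1); k3 = f(s_n + h/2, y_n + (h/2)·k2); k4 = f(s_n + h, y_n + h·k3); y_{n+1} = y_n + (h/6)·(k1 + 2k2 + 2k3 + k4).
s=1.000000, y=-2.480000:
  k1 = f(1.000000, -2.480000) = -0.293600
  k2 = f(1.265000, -2.557804) = -0.723762
  k3 = f(1.265000, -2.671797) = -0.703243
  k4 = f(1.530000, -2.852719) = -1.218777
  y ← -2.480000 + (0.53/6)·(k1 + 2k2 + 2k3 + k4) = -2.865697
s=1.530000, y=-2.865697:
  k1 = f(1.530000, -2.865697) = -1.216440
  k2 = f(1.795000, -3.188054) = -1.810449
  k3 = f(1.795000, -3.345466) = -1.782115
  k4 = f(2.060000, -3.810218) = -2.454425
  y ← -2.865697 + (0.53/6)·(k1 + 2k2 + 2k3 + k4) = -3.824643
y(2.06) ≈ -3.8246

-3.8246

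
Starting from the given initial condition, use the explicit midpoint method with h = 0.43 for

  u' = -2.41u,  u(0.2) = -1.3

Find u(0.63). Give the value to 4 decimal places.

Midpoint: k1 = f(x_n, u_n); k2 = f(x_n + h/2, u_n + (h/2)·k1); u_{n+1} = u_n + h·k2.
x=0.200000, u=-1.300000:
  k1 = f(0.200000, -1.300000) = 3.133000
  k2 = f(0.415000, -0.626405) = 1.509636
  u ← -1.300000 + 0.43·1.509636 = -0.650856
u(0.63) ≈ -0.6509

-0.6509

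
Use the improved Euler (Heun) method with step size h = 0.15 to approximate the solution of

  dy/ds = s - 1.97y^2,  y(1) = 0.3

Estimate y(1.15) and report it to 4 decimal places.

0.4215

Heun: k1 = f(s_n, y_n); k2 = f(s_n + h, y_n + h·k1); y_{n+1} = y_n + (h/2)·(k1 + k2).
s=1.000000, y=0.300000:
  k1 = f(1.000000, 0.300000) = 0.822700
  k2 = f(1.150000, 0.423405) = 0.796835
  y ← 0.300000 + (0.15/2)·(0.822700 + 0.796835) = 0.421465
y(1.15) ≈ 0.4215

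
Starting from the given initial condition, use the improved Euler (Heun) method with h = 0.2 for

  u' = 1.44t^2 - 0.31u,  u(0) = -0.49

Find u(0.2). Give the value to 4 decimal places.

Heun: k1 = f(t_n, u_n); k2 = f(t_n + h, u_n + h·k1); u_{n+1} = u_n + (h/2)·(k1 + k2).
t=0.000000, u=-0.490000:
  k1 = f(0.000000, -0.490000) = 0.151900
  k2 = f(0.200000, -0.459620) = 0.200082
  u ← -0.490000 + (0.2/2)·(0.151900 + 0.200082) = -0.454802
u(0.2) ≈ -0.4548

-0.4548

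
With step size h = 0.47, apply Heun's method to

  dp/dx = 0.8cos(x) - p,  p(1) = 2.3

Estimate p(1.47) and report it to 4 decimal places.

Heun: k1 = f(x_n, p_n); k2 = f(x_n + h, p_n + h·k1); p_{n+1} = p_n + (h/2)·(k1 + k2).
x=1.000000, p=2.300000:
  k1 = f(1.000000, 2.300000) = -1.867758
  k2 = f(1.470000, 1.422154) = -1.341653
  p ← 2.300000 + (0.47/2)·(-1.867758 + (-1.341653)) = 1.545788
p(1.47) ≈ 1.5458

1.5458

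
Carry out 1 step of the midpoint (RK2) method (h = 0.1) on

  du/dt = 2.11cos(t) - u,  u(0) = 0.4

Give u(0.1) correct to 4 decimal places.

0.5622

Midpoint: k1 = f(t_n, u_n); k2 = f(t_n + h/2, u_n + (h/2)·k1); u_{n+1} = u_n + h·k2.
t=0.000000, u=0.400000:
  k1 = f(0.000000, 0.400000) = 1.710000
  k2 = f(0.050000, 0.485500) = 1.621863
  u ← 0.400000 + 0.1·1.621863 = 0.562186
u(0.1) ≈ 0.5622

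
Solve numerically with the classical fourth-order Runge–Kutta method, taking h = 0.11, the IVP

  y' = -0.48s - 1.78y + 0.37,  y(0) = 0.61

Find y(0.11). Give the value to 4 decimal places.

0.5358

RK4: k1 = f(s_n, y_n); k2 = f(s_n + h/2, y_n + (h/2)·k1); k3 = f(s_n + h/2, y_n + (h/2)·k2); k4 = f(s_n + h, y_n + h·k3); y_{n+1} = y_n + (h/6)·(k1 + 2k2 + 2k3 + k4).
s=0.000000, y=0.610000:
  k1 = f(0.000000, 0.610000) = -0.715800
  k2 = f(0.055000, 0.570631) = -0.672123
  k3 = f(0.055000, 0.573033) = -0.676399
  k4 = f(0.110000, 0.535596) = -0.636161
  y ← 0.610000 + (0.11/6)·(k1 + 2k2 + 2k3 + k4) = 0.535768
y(0.11) ≈ 0.5358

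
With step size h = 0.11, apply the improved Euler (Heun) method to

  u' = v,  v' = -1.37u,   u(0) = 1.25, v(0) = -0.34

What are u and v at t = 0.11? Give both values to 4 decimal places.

Heun on (u,v): k1 = f(t_n, state_n); k2 = f(t_n + h, state_n + h·k1); state_{n+1} = state_n + (h/2)·(k1 + k2).
0.000000: (1.250000, -0.340000)
  k1 = (-0.340000, -1.712500)
  predictor → (1.212600, -0.528375)
  k2 = (-0.528375, -1.661262)
  → (1.202239, -0.525557)
(u(0.11), v(0.11)) ≈ (1.2022, -0.5256)

1.2022, -0.5256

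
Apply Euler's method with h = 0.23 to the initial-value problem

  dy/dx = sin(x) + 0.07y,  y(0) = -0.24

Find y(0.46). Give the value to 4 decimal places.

Euler: y_{n+1} = y_n + h·f(x_n, y_n).
x=0.000000, y=-0.240000: f=-0.016800 → y ← -0.240000 + 0.23·(-0.016800) = -0.243864
x=0.230000, y=-0.243864: f=0.210907 → y ← -0.243864 + 0.23·0.210907 = -0.195355
y(0.46) ≈ -0.1954

-0.1954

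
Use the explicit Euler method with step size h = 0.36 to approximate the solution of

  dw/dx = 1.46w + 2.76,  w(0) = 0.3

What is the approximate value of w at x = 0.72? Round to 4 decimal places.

3.2077

Euler: w_{n+1} = w_n + h·f(x_n, w_n).
x=0.000000, w=0.300000: f=3.198000 → w ← 0.300000 + 0.36·3.198000 = 1.451280
x=0.360000, w=1.451280: f=4.878869 → w ← 1.451280 + 0.36·4.878869 = 3.207673
w(0.72) ≈ 3.2077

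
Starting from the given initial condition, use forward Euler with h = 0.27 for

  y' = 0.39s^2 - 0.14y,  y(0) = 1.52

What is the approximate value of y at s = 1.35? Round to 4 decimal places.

Euler: y_{n+1} = y_n + h·f(s_n, y_n).
s=0.000000, y=1.520000: f=-0.212800 → y ← 1.520000 + 0.27·(-0.212800) = 1.462544
s=0.270000, y=1.462544: f=-0.176325 → y ← 1.462544 + 0.27·(-0.176325) = 1.414936
s=0.540000, y=1.414936: f=-0.084367 → y ← 1.414936 + 0.27·(-0.084367) = 1.392157
s=0.810000, y=1.392157: f=0.060977 → y ← 1.392157 + 0.27·0.060977 = 1.408621
s=1.080000, y=1.408621: f=0.257689 → y ← 1.408621 + 0.27·0.257689 = 1.478197
y(1.35) ≈ 1.4782

1.4782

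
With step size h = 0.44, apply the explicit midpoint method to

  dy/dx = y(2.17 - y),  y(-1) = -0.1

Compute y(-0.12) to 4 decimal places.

-0.6897

Midpoint: k1 = f(x_n, y_n); k2 = f(x_n + h/2, y_n + (h/2)·k1); y_{n+1} = y_n + h·k2.
x=-1.000000, y=-0.100000:
  k1 = f(-1.000000, -0.100000) = -0.227000
  k2 = f(-0.780000, -0.149940) = -0.347852
  y ← -0.100000 + 0.44·(-0.347852) = -0.253055
x=-0.560000, y=-0.253055:
  k1 = f(-0.560000, -0.253055) = -0.613166
  k2 = f(-0.340000, -0.387951) = -0.992360
  y ← -0.253055 + 0.44·(-0.992360) = -0.689693
y(-0.12) ≈ -0.6897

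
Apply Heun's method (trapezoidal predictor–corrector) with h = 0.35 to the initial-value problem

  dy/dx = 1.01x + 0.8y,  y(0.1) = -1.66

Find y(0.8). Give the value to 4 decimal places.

Heun: k1 = f(x_n, y_n); k2 = f(x_n + h, y_n + h·k1); y_{n+1} = y_n + (h/2)·(k1 + k2).
x=0.100000, y=-1.660000:
  k1 = f(0.100000, -1.660000) = -1.227000
  k2 = f(0.450000, -2.089450) = -1.217060
  y ← -1.660000 + (0.35/2)·(-1.227000 + (-1.217060)) = -2.087711
x=0.450000, y=-2.087711:
  k1 = f(0.450000, -2.087711) = -1.215668
  k2 = f(0.800000, -2.513194) = -1.202556
  y ← -2.087711 + (0.35/2)·(-1.215668 + (-1.202556)) = -2.510900
y(0.8) ≈ -2.5109

-2.5109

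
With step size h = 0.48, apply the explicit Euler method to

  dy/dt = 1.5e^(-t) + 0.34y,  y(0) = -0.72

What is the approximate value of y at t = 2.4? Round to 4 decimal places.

1.1631

Euler: y_{n+1} = y_n + h·f(t_n, y_n).
t=0.000000, y=-0.720000: f=1.255200 → y ← -0.720000 + 0.48·1.255200 = -0.117504
t=0.480000, y=-0.117504: f=0.888224 → y ← -0.117504 + 0.48·0.888224 = 0.308843
t=0.960000, y=0.308843: f=0.679346 → y ← 0.308843 + 0.48·0.679346 = 0.634930
t=1.440000, y=0.634930: f=0.571268 → y ← 0.634930 + 0.48·0.571268 = 0.909138
t=1.920000, y=0.909138: f=0.529017 → y ← 0.909138 + 0.48·0.529017 = 1.163066
y(2.4) ≈ 1.1631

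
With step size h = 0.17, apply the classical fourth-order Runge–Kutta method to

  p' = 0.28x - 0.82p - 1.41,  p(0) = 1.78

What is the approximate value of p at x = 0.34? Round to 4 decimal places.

RK4: k1 = f(x_n, p_n); k2 = f(x_n + h/2, p_n + (h/2)·k1); k3 = f(x_n + h/2, p_n + (h/2)·k2); k4 = f(x_n + h, p_n + h·k3); p_{n+1} = p_n + (h/6)·(k1 + 2k2 + 2k3 + k4).
x=0.000000, p=1.780000:
  k1 = f(0.000000, 1.780000) = -2.869600
  k2 = f(0.085000, 1.536084) = -2.645789
  k3 = f(0.085000, 1.555108) = -2.661389
  k4 = f(0.170000, 1.327564) = -2.451002
  p ← 1.780000 + (0.17/6)·(k1 + 2k2 + 2k3 + k4) = 1.328510
x=0.170000, p=1.328510:
  k1 = f(0.170000, 1.328510) = -2.451778
  k2 = f(0.255000, 1.120108) = -2.257089
  k3 = f(0.255000, 1.136657) = -2.270659
  k4 = f(0.340000, 0.942498) = -2.087648
  p ← 1.328510 + (0.17/6)·(k1 + 2k2 + 2k3 + k4) = 0.943320
p(0.34) ≈ 0.9433

0.9433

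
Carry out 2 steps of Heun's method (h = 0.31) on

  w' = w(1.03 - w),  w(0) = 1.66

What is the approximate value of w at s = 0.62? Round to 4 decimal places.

Heun: k1 = f(s_n, w_n); k2 = f(s_n + h, w_n + h·k1); w_{n+1} = w_n + (h/2)·(k1 + k2).
s=0.000000, w=1.660000:
  k1 = f(0.000000, 1.660000) = -1.045800
  k2 = f(0.310000, 1.335802) = -0.408491
  w ← 1.660000 + (0.31/2)·(-1.045800 + (-0.408491)) = 1.434585
s=0.310000, w=1.434585:
  k1 = f(0.310000, 1.434585) = -0.580411
  k2 = f(0.620000, 1.254657) = -0.281868
  w ← 1.434585 + (0.31/2)·(-0.580411 + (-0.281868)) = 1.300932
w(0.62) ≈ 1.3009

1.3009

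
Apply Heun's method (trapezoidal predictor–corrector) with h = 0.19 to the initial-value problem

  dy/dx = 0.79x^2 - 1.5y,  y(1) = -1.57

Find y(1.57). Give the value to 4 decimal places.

Heun: k1 = f(x_n, y_n); k2 = f(x_n + h, y_n + h·k1); y_{n+1} = y_n + (h/2)·(k1 + k2).
x=1.000000, y=-1.570000:
  k1 = f(1.000000, -1.570000) = 3.145000
  k2 = f(1.190000, -0.972450) = 2.577394
  y ← -1.570000 + (0.19/2)·(3.145000 + 2.577394) = -1.026373
x=1.190000, y=-1.026373:
  k1 = f(1.190000, -1.026373) = 2.658278
  k2 = f(1.380000, -0.521300) = 2.286426
  y ← -1.026373 + (0.19/2)·(2.658278 + 2.286426) = -0.556626
x=1.380000, y=-0.556626:
  k1 = f(1.380000, -0.556626) = 2.339415
  k2 = f(1.570000, -0.112137) = 2.115476
  y ← -0.556626 + (0.19/2)·(2.339415 + 2.115476) = -0.133411
y(1.57) ≈ -0.1334

-0.1334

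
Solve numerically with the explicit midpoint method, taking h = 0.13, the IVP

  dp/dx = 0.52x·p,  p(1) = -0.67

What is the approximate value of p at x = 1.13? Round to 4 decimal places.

Midpoint: k1 = f(x_n, p_n); k2 = f(x_n + h/2, p_n + (h/2)·k1); p_{n+1} = p_n + h·k2.
x=1.000000, p=-0.670000:
  k1 = f(1.000000, -0.670000) = -0.348400
  k2 = f(1.065000, -0.692646) = -0.383587
  p ← -0.670000 + 0.13·(-0.383587) = -0.719866
p(1.13) ≈ -0.7199

-0.7199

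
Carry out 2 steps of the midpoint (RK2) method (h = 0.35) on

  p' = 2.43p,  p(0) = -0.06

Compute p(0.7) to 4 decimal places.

Midpoint: k1 = f(t_n, p_n); k2 = f(t_n + h/2, p_n + (h/2)·k1); p_{n+1} = p_n + h·k2.
t=0.000000, p=-0.060000:
  k1 = f(0.000000, -0.060000) = -0.145800
  k2 = f(0.175000, -0.085515) = -0.207801
  p ← -0.060000 + 0.35·(-0.207801) = -0.132731
t=0.350000, p=-0.132731:
  k1 = f(0.350000, -0.132731) = -0.322535
  k2 = f(0.525000, -0.189174) = -0.459693
  p ← -0.132731 + 0.35·(-0.459693) = -0.293623
p(0.7) ≈ -0.2936

-0.2936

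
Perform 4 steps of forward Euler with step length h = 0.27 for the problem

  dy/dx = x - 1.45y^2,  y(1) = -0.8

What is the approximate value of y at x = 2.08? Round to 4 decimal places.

-0.0263

Euler: y_{n+1} = y_n + h·f(x_n, y_n).
x=1.000000, y=-0.800000: f=0.072000 → y ← -0.800000 + 0.27·0.072000 = -0.780560
x=1.270000, y=-0.780560: f=0.386553 → y ← -0.780560 + 0.27·0.386553 = -0.676191
x=1.540000, y=-0.676191: f=0.877011 → y ← -0.676191 + 0.27·0.877011 = -0.439398
x=1.810000, y=-0.439398: f=1.530048 → y ← -0.439398 + 0.27·1.530048 = -0.026285
y(2.08) ≈ -0.0263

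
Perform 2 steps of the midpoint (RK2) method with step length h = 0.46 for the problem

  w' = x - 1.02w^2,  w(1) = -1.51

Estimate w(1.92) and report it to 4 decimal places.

Midpoint: k1 = f(x_n, w_n); k2 = f(x_n + h/2, w_n + (h/2)·k1); w_{n+1} = w_n + h·k2.
x=1.000000, w=-1.510000:
  k1 = f(1.000000, -1.510000) = -1.325702
  k2 = f(1.230000, -1.814911) = -2.129782
  w ← -1.510000 + 0.46·(-2.129782) = -2.489700
x=1.460000, w=-2.489700:
  k1 = f(1.460000, -2.489700) = -4.862576
  k2 = f(1.690000, -3.608092) = -11.588695
  w ← -2.489700 + 0.46·(-11.588695) = -7.820499
w(1.92) ≈ -7.8205

-7.8205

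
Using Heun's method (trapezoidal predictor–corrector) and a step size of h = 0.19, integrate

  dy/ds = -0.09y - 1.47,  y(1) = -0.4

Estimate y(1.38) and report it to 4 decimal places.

-0.9357

Heun: k1 = f(s_n, y_n); k2 = f(s_n + h, y_n + h·k1); y_{n+1} = y_n + (h/2)·(k1 + k2).
s=1.000000, y=-0.400000:
  k1 = f(1.000000, -0.400000) = -1.434000
  k2 = f(1.190000, -0.672460) = -1.409479
  y ← -0.400000 + (0.19/2)·(-1.434000 + (-1.409479)) = -0.670130
s=1.190000, y=-0.670130:
  k1 = f(1.190000, -0.670130) = -1.409688
  k2 = f(1.380000, -0.937971) = -1.385583
  y ← -0.670130 + (0.19/2)·(-1.409688 + (-1.385583)) = -0.935681
y(1.38) ≈ -0.9357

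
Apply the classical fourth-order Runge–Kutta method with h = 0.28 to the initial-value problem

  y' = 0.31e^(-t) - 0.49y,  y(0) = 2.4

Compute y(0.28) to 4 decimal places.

2.1628

RK4: k1 = f(t_n, y_n); k2 = f(t_n + h/2, y_n + (h/2)·k1); k3 = f(t_n + h/2, y_n + (h/2)·k2); k4 = f(t_n + h, y_n + h·k3); y_{n+1} = y_n + (h/6)·(k1 + 2k2 + 2k3 + k4).
t=0.000000, y=2.400000:
  k1 = f(0.000000, 2.400000) = -0.866000
  k2 = f(0.140000, 2.278760) = -0.847091
  k3 = f(0.140000, 2.281407) = -0.848388
  k4 = f(0.280000, 2.162451) = -0.825308
  y ← 2.400000 + (0.28/6)·(k1 + 2k2 + 2k3 + k4) = 2.162828
y(0.28) ≈ 2.1628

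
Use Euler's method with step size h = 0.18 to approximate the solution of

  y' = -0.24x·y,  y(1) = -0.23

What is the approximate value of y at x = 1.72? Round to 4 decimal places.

-0.1835

Euler: y_{n+1} = y_n + h·f(x_n, y_n).
x=1.000000, y=-0.230000: f=0.055200 → y ← -0.230000 + 0.18·0.055200 = -0.220064
x=1.180000, y=-0.220064: f=0.062322 → y ← -0.220064 + 0.18·0.062322 = -0.208846
x=1.360000, y=-0.208846: f=0.068167 → y ← -0.208846 + 0.18·0.068167 = -0.196576
x=1.540000, y=-0.196576: f=0.072654 → y ← -0.196576 + 0.18·0.072654 = -0.183498
y(1.72) ≈ -0.1835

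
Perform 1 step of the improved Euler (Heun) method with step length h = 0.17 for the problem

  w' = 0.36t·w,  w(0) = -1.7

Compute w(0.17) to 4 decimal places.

-1.7088

Heun: k1 = f(t_n, w_n); k2 = f(t_n + h, w_n + h·k1); w_{n+1} = w_n + (h/2)·(k1 + k2).
t=0.000000, w=-1.700000:
  k1 = f(0.000000, -1.700000) = 0.000000
  k2 = f(0.170000, -1.700000) = -0.104040
  w ← -1.700000 + (0.17/2)·(0.000000 + (-0.104040)) = -1.708843
w(0.17) ≈ -1.7088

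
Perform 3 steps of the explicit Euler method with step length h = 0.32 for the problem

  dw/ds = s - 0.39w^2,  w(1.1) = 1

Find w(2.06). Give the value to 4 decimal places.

Euler: w_{n+1} = w_n + h·f(s_n, w_n).
s=1.100000, w=1.000000: f=0.710000 → w ← 1.000000 + 0.32·0.710000 = 1.227200
s=1.420000, w=1.227200: f=0.832652 → w ← 1.227200 + 0.32·0.832652 = 1.493649
s=1.740000, w=1.493649: f=0.869915 → w ← 1.493649 + 0.32·0.869915 = 1.772022
w(2.06) ≈ 1.7720

1.7720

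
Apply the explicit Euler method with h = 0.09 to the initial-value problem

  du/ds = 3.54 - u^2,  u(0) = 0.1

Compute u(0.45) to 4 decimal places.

1.4065

Euler: u_{n+1} = u_n + h·f(s_n, u_n).
s=0.000000, u=0.100000: f=3.530000 → u ← 0.100000 + 0.09·3.530000 = 0.417700
s=0.090000, u=0.417700: f=3.365527 → u ← 0.417700 + 0.09·3.365527 = 0.720597
s=0.180000, u=0.720597: f=3.020739 → u ← 0.720597 + 0.09·3.020739 = 0.992464
s=0.270000, u=0.992464: f=2.555015 → u ← 0.992464 + 0.09·2.555015 = 1.222415
s=0.360000, u=1.222415: f=2.045701 → u ← 1.222415 + 0.09·2.045701 = 1.406528
u(0.45) ≈ 1.4065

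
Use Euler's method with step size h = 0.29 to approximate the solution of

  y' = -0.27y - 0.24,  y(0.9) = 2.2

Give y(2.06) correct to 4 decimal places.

1.3404

Euler: y_{n+1} = y_n + h·f(x_n, y_n).
x=0.900000, y=2.200000: f=-0.834000 → y ← 2.200000 + 0.29·(-0.834000) = 1.958140
x=1.190000, y=1.958140: f=-0.768698 → y ← 1.958140 + 0.29·(-0.768698) = 1.735218
x=1.480000, y=1.735218: f=-0.708509 → y ← 1.735218 + 0.29·(-0.708509) = 1.529750
x=1.770000, y=1.529750: f=-0.653033 → y ← 1.529750 + 0.29·(-0.653033) = 1.340371
y(2.06) ≈ 1.3404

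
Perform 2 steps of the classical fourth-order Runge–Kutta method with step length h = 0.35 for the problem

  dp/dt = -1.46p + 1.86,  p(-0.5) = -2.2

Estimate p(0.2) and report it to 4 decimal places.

0.0227

RK4: k1 = f(t_n, p_n); k2 = f(t_n + h/2, p_n + (h/2)·k1); k3 = f(t_n + h/2, p_n + (h/2)·k2); k4 = f(t_n + h, p_n + h·k3); p_{n+1} = p_n + (h/6)·(k1 + 2k2 + 2k3 + k4).
t=-0.500000, p=-2.200000:
  k1 = f(-0.500000, -2.200000) = 5.072000
  k2 = f(-0.325000, -1.312400) = 3.776104
  k3 = f(-0.325000, -1.539182) = 4.107205
  k4 = f(-0.150000, -0.762478) = 2.973218
  p ← -2.200000 + (0.35/6)·(k1 + 2k2 + 2k3 + k4) = -0.810976
t=-0.150000, p=-0.810976:
  k1 = f(-0.150000, -0.810976) = 3.044025
  k2 = f(0.025000, -0.278272) = 2.266277
  k3 = f(0.025000, -0.414378) = 2.464992
  k4 = f(0.200000, 0.051771) = 1.784415
  p ← -0.810976 + (0.35/6)·(k1 + 2k2 + 2k3 + k4) = 0.022664
p(0.2) ≈ 0.0227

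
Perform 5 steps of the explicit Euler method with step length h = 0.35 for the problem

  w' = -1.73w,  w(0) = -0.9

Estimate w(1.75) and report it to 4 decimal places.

-0.0086

Euler: w_{n+1} = w_n + h·f(x_n, w_n).
x=0.000000, w=-0.900000: f=1.557000 → w ← -0.900000 + 0.35·1.557000 = -0.355050
x=0.350000, w=-0.355050: f=0.614237 → w ← -0.355050 + 0.35·0.614237 = -0.140067
x=0.700000, w=-0.140067: f=0.242316 → w ← -0.140067 + 0.35·0.242316 = -0.055257
x=1.050000, w=-0.055257: f=0.095594 → w ← -0.055257 + 0.35·0.095594 = -0.021799
x=1.400000, w=-0.021799: f=0.037712 → w ← -0.021799 + 0.35·0.037712 = -0.008600
w(1.75) ≈ -0.0086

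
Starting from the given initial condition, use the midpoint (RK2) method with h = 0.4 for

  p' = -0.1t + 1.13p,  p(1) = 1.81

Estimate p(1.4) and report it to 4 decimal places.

Midpoint: k1 = f(t_n, p_n); k2 = f(t_n + h/2, p_n + (h/2)·k1); p_{n+1} = p_n + h·k2.
t=1.000000, p=1.810000:
  k1 = f(1.000000, 1.810000) = 1.945300
  k2 = f(1.200000, 2.199060) = 2.364938
  p ← 1.810000 + 0.4·2.364938 = 2.755975
p(1.4) ≈ 2.7560

2.7560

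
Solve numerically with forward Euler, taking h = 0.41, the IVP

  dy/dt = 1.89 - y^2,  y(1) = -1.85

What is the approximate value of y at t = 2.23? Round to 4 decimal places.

-10.7541

Euler: y_{n+1} = y_n + h·f(t_n, y_n).
t=1.000000, y=-1.850000: f=-1.532500 → y ← -1.850000 + 0.41·(-1.532500) = -2.478325
t=1.410000, y=-2.478325: f=-4.252095 → y ← -2.478325 + 0.41·(-4.252095) = -4.221684
t=1.820000, y=-4.221684: f=-15.932615 → y ← -4.221684 + 0.41·(-15.932615) = -10.754056
y(2.23) ≈ -10.7541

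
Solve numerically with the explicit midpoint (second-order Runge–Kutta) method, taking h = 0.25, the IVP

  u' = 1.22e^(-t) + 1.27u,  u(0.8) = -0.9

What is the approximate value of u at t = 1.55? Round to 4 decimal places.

Midpoint: k1 = f(t_n, u_n); k2 = f(t_n + h/2, u_n + (h/2)·k1); u_{n+1} = u_n + h·k2.
t=0.800000, u=-0.900000:
  k1 = f(0.800000, -0.900000) = -0.594819
  k2 = f(0.925000, -0.974352) = -0.753659
  u ← -0.900000 + 0.25·(-0.753659) = -1.088415
t=1.050000, u=-1.088415:
  k1 = f(1.050000, -1.088415) = -0.955363
  k2 = f(1.175000, -1.207835) = -1.157191
  u ← -1.088415 + 0.25·(-1.157191) = -1.377713
t=1.300000, u=-1.377713:
  k1 = f(1.300000, -1.377713) = -1.417206
  k2 = f(1.425000, -1.554863) = -1.681256
  u ← -1.377713 + 0.25·(-1.681256) = -1.798027
u(1.55) ≈ -1.7980

-1.7980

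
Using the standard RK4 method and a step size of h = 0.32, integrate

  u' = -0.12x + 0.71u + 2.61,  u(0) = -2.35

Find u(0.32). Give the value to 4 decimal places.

-2.0184

RK4: k1 = f(x_n, u_n); k2 = f(x_n + h/2, u_n + (h/2)·k1); k3 = f(x_n + h/2, u_n + (h/2)·k2); k4 = f(x_n + h, u_n + h·k3); u_{n+1} = u_n + (h/6)·(k1 + 2k2 + 2k3 + k4).
x=0.000000, u=-2.350000:
  k1 = f(0.000000, -2.350000) = 0.941500
  k2 = f(0.160000, -2.199360) = 1.029254
  k3 = f(0.160000, -2.185319) = 1.039223
  k4 = f(0.320000, -2.017449) = 1.139212
  u ← -2.350000 + (0.32/6)·(k1 + 2k2 + 2k3 + k4) = -2.018391
u(0.32) ≈ -2.0184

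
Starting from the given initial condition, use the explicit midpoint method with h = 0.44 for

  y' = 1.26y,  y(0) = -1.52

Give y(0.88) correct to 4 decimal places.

Midpoint: k1 = f(x_n, y_n); k2 = f(x_n + h/2, y_n + (h/2)·k1); y_{n+1} = y_n + h·k2.
x=0.000000, y=-1.520000:
  k1 = f(0.000000, -1.520000) = -1.915200
  k2 = f(0.220000, -1.941344) = -2.446093
  y ← -1.520000 + 0.44·(-2.446093) = -2.596281
x=0.440000, y=-2.596281:
  k1 = f(0.440000, -2.596281) = -3.271314
  k2 = f(0.660000, -3.315970) = -4.178123
  y ← -2.596281 + 0.44·(-4.178123) = -4.434655
y(0.88) ≈ -4.4347

-4.4347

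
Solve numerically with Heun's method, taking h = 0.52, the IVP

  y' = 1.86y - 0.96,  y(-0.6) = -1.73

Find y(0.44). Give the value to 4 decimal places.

-12.8010

Heun: k1 = f(t_n, y_n); k2 = f(t_n + h, y_n + h·k1); y_{n+1} = y_n + (h/2)·(k1 + k2).
t=-0.600000, y=-1.730000:
  k1 = f(-0.600000, -1.730000) = -4.177800
  k2 = f(-0.080000, -3.902456) = -8.218568
  y ← -1.730000 + (0.52/2)·(-4.177800 + (-8.218568)) = -4.953056
t=-0.080000, y=-4.953056:
  k1 = f(-0.080000, -4.953056) = -10.172684
  k2 = f(0.440000, -10.242851) = -20.011703
  y ← -4.953056 + (0.52/2)·(-10.172684 + (-20.011703)) = -12.800996
y(0.44) ≈ -12.8010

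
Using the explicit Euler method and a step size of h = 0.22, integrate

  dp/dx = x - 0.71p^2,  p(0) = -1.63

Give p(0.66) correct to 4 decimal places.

-3.6498

Euler: p_{n+1} = p_n + h·f(x_n, p_n).
x=0.000000, p=-1.630000: f=-1.886399 → p ← -1.630000 + 0.22·(-1.886399) = -2.045008
x=0.220000, p=-2.045008: f=-2.749260 → p ← -2.045008 + 0.22·(-2.749260) = -2.649845
x=0.440000, p=-2.649845: f=-4.545392 → p ← -2.649845 + 0.22·(-4.545392) = -3.649831
p(0.66) ≈ -3.6498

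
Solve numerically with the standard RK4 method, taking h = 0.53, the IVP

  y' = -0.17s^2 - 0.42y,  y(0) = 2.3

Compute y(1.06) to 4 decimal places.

RK4: k1 = f(s_n, y_n); k2 = f(s_n + h/2, y_n + (h/2)·k1); k3 = f(s_n + h/2, y_n + (h/2)·k2); k4 = f(s_n + h, y_n + h·k3); y_{n+1} = y_n + (h/6)·(k1 + 2k2 + 2k3 + k4).
s=0.000000, y=2.300000:
  k1 = f(0.000000, 2.300000) = -0.966000
  k2 = f(0.265000, 2.044010) = -0.870422
  k3 = f(0.265000, 2.069338) = -0.881060
  k4 = f(0.530000, 1.833038) = -0.817629
  y ← 2.300000 + (0.53/6)·(k1 + 2k2 + 2k3 + k4) = 1.833017
s=0.530000, y=1.833017:
  k1 = f(0.530000, 1.833017) = -0.817620
  k2 = f(0.795000, 1.616348) = -0.786310
  k3 = f(0.795000, 1.624645) = -0.789795
  k4 = f(1.060000, 1.414426) = -0.785071
  y ← 1.833017 + (0.53/6)·(k1 + 2k2 + 2k3 + k4) = 1.413001
y(1.06) ≈ 1.4130

1.4130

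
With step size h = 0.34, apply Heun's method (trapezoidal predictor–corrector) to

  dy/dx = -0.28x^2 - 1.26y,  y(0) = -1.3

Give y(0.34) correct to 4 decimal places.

Heun: k1 = f(x_n, y_n); k2 = f(x_n + h, y_n + h·k1); y_{n+1} = y_n + (h/2)·(k1 + k2).
x=0.000000, y=-1.300000:
  k1 = f(0.000000, -1.300000) = 1.638000
  k2 = f(0.340000, -0.743080) = 0.903913
  y ← -1.300000 + (0.34/2)·(1.638000 + 0.903913) = -0.867875
y(0.34) ≈ -0.8679

-0.8679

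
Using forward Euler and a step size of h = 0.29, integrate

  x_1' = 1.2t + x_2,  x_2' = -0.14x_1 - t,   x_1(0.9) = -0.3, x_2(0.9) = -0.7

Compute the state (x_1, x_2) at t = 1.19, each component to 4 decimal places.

Euler on (x_1,x_2): x_1_{n+1} = x_1_n + h·x_1', x_2_{n+1} = x_2_n + h·x_2'.
0.900000: (-0.300000, -0.700000); f=(0.380000, -0.858000) → (-0.189800, -0.948820)
(x_1(1.19), x_2(1.19)) ≈ (-0.1898, -0.9488)

-0.1898, -0.9488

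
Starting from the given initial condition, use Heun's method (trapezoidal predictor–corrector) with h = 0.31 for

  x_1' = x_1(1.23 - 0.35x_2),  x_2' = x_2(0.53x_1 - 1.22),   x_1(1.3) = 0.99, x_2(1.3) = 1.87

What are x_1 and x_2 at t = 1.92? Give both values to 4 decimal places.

Heun on (x_1,x_2): k1 = f(t_n, state_n); k2 = f(t_n + h, state_n + h·k1); state_{n+1} = state_n + (h/2)·(k1 + k2).
1.300000: (0.990000, 1.870000)
  k1 = (0.569745, -1.300211)
  predictor → (1.166621, 1.466935)
  k2 = (0.835969, -0.882641)
  → (1.207886, 1.531658)
1.610000: (1.207886, 1.531658)
  k1 = (0.838176, -0.888087)
  predictor → (1.467720, 1.256351)
  k2 = (1.159906, -0.555443)
  → (1.517588, 1.307911)
(x_1(1.92), x_2(1.92)) ≈ (1.5176, 1.3079)

1.5176, 1.3079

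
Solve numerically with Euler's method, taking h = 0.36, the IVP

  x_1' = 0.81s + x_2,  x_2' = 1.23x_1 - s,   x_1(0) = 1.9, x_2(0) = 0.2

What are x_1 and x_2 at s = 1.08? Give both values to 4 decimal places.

Euler on (x_1,x_2): x_1_{n+1} = x_1_n + h·x_1', x_2_{n+1} = x_2_n + h·x_2'.
0.000000: (1.900000, 0.200000); f=(0.200000, 2.337000) → (1.972000, 1.041320)
0.360000: (1.972000, 1.041320); f=(1.332920, 2.065560) → (2.451851, 1.784922)
0.720000: (2.451851, 1.784922); f=(2.368122, 2.295777) → (3.304375, 2.611401)
(x_1(1.08), x_2(1.08)) ≈ (3.3044, 2.6114)

3.3044, 2.6114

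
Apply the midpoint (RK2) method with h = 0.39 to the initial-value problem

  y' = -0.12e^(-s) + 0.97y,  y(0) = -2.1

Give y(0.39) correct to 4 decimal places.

Midpoint: k1 = f(s_n, y_n); k2 = f(s_n + h/2, y_n + (h/2)·k1); y_{n+1} = y_n + h·k2.
s=0.000000, y=-2.100000:
  k1 = f(0.000000, -2.100000) = -2.157000
  k2 = f(0.195000, -2.520615) = -2.543737
  y ← -2.100000 + 0.39·(-2.543737) = -3.092057
y(0.39) ≈ -3.0921

-3.0921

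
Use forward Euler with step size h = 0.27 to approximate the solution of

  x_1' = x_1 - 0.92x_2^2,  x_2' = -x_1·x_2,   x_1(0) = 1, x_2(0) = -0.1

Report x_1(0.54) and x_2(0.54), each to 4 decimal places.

Euler on (x_1,x_2): x_1_{n+1} = x_1_n + h·x_1', x_2_{n+1} = x_2_n + h·x_2'.
0.000000: (1.000000, -0.100000); f=(0.990800, 0.100000) → (1.267516, -0.073000)
0.270000: (1.267516, -0.073000); f=(1.262613, 0.092529) → (1.608422, -0.048017)
(x_1(0.54), x_2(0.54)) ≈ (1.6084, -0.0480)

1.6084, -0.0480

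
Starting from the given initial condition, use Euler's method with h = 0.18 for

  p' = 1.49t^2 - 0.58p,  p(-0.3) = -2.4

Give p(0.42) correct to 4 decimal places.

-1.5073

Euler: p_{n+1} = p_n + h·f(t_n, p_n).
t=-0.300000, p=-2.400000: f=1.526100 → p ← -2.400000 + 0.18·1.526100 = -2.125302
t=-0.120000, p=-2.125302: f=1.254131 → p ← -2.125302 + 0.18·1.254131 = -1.899558
t=0.060000, p=-1.899558: f=1.107108 → p ← -1.899558 + 0.18·1.107108 = -1.700279
t=0.240000, p=-1.700279: f=1.071986 → p ← -1.700279 + 0.18·1.071986 = -1.507322
p(0.42) ≈ -1.5073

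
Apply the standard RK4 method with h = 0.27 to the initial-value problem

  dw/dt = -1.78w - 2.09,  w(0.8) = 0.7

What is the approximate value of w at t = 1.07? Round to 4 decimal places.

RK4: k1 = f(t_n, w_n); k2 = f(t_n + h/2, w_n + (h/2)·k1); k3 = f(t_n + h/2, w_n + (h/2)·k2); k4 = f(t_n + h, w_n + h·k3); w_{n+1} = w_n + (h/6)·(k1 + 2k2 + 2k3 + k4).
t=0.800000, w=0.700000:
  k1 = f(0.800000, 0.700000) = -3.336000
  k2 = f(0.935000, 0.249640) = -2.534359
  k3 = f(0.935000, 0.357862) = -2.726993
  k4 = f(1.070000, -0.036288) = -2.025407
  w ← 0.700000 + (0.27/6)·(k1 + 2k2 + 2k3 + k4) = -0.014785
w(1.07) ≈ -0.0148

-0.0148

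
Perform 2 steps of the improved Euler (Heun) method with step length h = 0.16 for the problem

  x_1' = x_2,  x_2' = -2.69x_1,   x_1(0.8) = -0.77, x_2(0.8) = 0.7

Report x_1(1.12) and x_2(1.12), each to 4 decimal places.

Heun on (x_1,x_2): k1 = f(s_n, state_n); k2 = f(s_n + h, state_n + h·k1); state_{n+1} = state_n + (h/2)·(k1 + k2).
0.800000: (-0.770000, 0.700000)
  k1 = (0.700000, 2.071300)
  predictor → (-0.658000, 1.031408)
  k2 = (1.031408, 1.770020)
  → (-0.631487, 1.007306)
0.960000: (-0.631487, 1.007306)
  k1 = (1.007306, 1.698701)
  predictor → (-0.470318, 1.279098)
  k2 = (1.279098, 1.265157)
  → (-0.448575, 1.244414)
(x_1(1.12), x_2(1.12)) ≈ (-0.4486, 1.2444)

-0.4486, 1.2444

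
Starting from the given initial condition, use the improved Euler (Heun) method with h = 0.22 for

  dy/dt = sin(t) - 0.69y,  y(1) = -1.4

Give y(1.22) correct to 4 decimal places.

-1.0218

Heun: k1 = f(t_n, y_n); k2 = f(t_n + h, y_n + h·k1); y_{n+1} = y_n + (h/2)·(k1 + k2).
t=1.000000, y=-1.400000:
  k1 = f(1.000000, -1.400000) = 1.807471
  k2 = f(1.220000, -1.002356) = 1.630725
  y ← -1.400000 + (0.22/2)·(1.807471 + 1.630725) = -1.021798
y(1.22) ≈ -1.0218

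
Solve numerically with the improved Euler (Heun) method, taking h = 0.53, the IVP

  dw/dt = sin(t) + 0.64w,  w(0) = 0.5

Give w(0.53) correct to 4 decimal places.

Heun: k1 = f(t_n, w_n); k2 = f(t_n + h, w_n + h·k1); w_{n+1} = w_n + (h/2)·(k1 + k2).
t=0.000000, w=0.500000:
  k1 = f(0.000000, 0.500000) = 0.320000
  k2 = f(0.530000, 0.669600) = 0.934077
  w ← 0.500000 + (0.53/2)·(0.320000 + 0.934077) = 0.832330
w(0.53) ≈ 0.8323

0.8323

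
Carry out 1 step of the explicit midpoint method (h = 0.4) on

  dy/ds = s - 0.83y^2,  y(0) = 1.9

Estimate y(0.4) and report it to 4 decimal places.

1.4183

Midpoint: k1 = f(s_n, y_n); k2 = f(s_n + h/2, y_n + (h/2)·k1); y_{n+1} = y_n + h·k2.
s=0.000000, y=1.900000:
  k1 = f(0.000000, 1.900000) = -2.996300
  k2 = f(0.200000, 1.300740) = -1.204297
  y ← 1.900000 + 0.4·(-1.204297) = 1.418281
y(0.4) ≈ 1.4183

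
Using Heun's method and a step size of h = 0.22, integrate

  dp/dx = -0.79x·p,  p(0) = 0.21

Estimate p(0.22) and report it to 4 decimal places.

0.2060

Heun: k1 = f(x_n, p_n); k2 = f(x_n + h, p_n + h·k1); p_{n+1} = p_n + (h/2)·(k1 + k2).
x=0.000000, p=0.210000:
  k1 = f(0.000000, 0.210000) = 0.000000
  k2 = f(0.220000, 0.210000) = -0.036498
  p ← 0.210000 + (0.22/2)·(0.000000 + (-0.036498)) = 0.205985
p(0.22) ≈ 0.2060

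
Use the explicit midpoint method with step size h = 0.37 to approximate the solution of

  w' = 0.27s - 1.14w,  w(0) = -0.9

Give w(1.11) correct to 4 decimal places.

Midpoint: k1 = f(s_n, w_n); k2 = f(s_n + h/2, w_n + (h/2)·k1); w_{n+1} = w_n + h·k2.
s=0.000000, w=-0.900000:
  k1 = f(0.000000, -0.900000) = 1.026000
  k2 = f(0.185000, -0.710190) = 0.859567
  w ← -0.900000 + 0.37·0.859567 = -0.581960
s=0.370000, w=-0.581960:
  k1 = f(0.370000, -0.581960) = 0.763335
  k2 = f(0.555000, -0.440743) = 0.652297
  w ← -0.581960 + 0.37·0.652297 = -0.340610
s=0.740000, w=-0.340610:
  k1 = f(0.740000, -0.340610) = 0.588096
  k2 = f(0.925000, -0.231813) = 0.514016
  w ← -0.340610 + 0.37·0.514016 = -0.150424
w(1.11) ≈ -0.1504

-0.1504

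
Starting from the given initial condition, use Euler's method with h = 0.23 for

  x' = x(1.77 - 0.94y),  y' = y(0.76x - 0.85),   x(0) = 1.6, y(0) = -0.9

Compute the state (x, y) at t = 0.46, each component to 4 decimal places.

4.1466, -1.2221

Euler on (x,y): x_{n+1} = x_n + h·x', y_{n+1} = y_n + h·y'.
0.000000: (1.600000, -0.900000); f=(4.185600, -0.329400) → (2.562688, -0.975762)
0.230000: (2.562688, -0.975762); f=(6.886497, -1.071038) → (4.146582, -1.222101)
(x(0.46), y(0.46)) ≈ (4.1466, -1.2221)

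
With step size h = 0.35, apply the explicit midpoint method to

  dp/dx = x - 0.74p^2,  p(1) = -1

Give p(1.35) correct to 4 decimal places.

-0.8247

Midpoint: k1 = f(x_n, p_n); k2 = f(x_n + h/2, p_n + (h/2)·k1); p_{n+1} = p_n + h·k2.
x=1.000000, p=-1.000000:
  k1 = f(1.000000, -1.000000) = 0.260000
  k2 = f(1.175000, -0.954500) = 0.500808
  p ← -1.000000 + 0.35·0.500808 = -0.824717
p(1.35) ≈ -0.8247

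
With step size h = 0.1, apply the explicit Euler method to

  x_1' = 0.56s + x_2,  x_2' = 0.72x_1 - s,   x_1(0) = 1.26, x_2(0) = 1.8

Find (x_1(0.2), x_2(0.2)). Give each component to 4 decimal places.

Euler on (x_1,x_2): x_1_{n+1} = x_1_n + h·x_1', x_2_{n+1} = x_2_n + h·x_2'.
0.000000: (1.260000, 1.800000); f=(1.800000, 0.907200) → (1.440000, 1.890720)
0.100000: (1.440000, 1.890720); f=(1.946720, 0.936800) → (1.634672, 1.984400)
(x_1(0.2), x_2(0.2)) ≈ (1.6347, 1.9844)

1.6347, 1.9844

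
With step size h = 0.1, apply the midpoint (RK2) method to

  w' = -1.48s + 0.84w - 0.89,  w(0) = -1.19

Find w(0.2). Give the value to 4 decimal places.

Midpoint: k1 = f(s_n, w_n); k2 = f(s_n + h/2, w_n + (h/2)·k1); w_{n+1} = w_n + h·k2.
s=0.000000, w=-1.190000:
  k1 = f(0.000000, -1.190000) = -1.889600
  k2 = f(0.050000, -1.284480) = -2.042963
  w ← -1.190000 + 0.1·(-2.042963) = -1.394296
s=0.100000, w=-1.394296:
  k1 = f(0.100000, -1.394296) = -2.209209
  k2 = f(0.150000, -1.504757) = -2.375996
  w ← -1.394296 + 0.1·(-2.375996) = -1.631896
w(0.2) ≈ -1.6319

-1.6319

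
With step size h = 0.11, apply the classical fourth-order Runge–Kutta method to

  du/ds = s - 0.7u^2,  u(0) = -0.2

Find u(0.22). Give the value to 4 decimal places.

-0.1817

RK4: k1 = f(s_n, u_n); k2 = f(s_n + h/2, u_n + (h/2)·k1); k3 = f(s_n + h/2, u_n + (h/2)·k2); k4 = f(s_n + h, u_n + h·k3); u_{n+1} = u_n + (h/6)·(k1 + 2k2 + 2k3 + k4).
s=0.000000, u=-0.200000:
  k1 = f(0.000000, -0.200000) = -0.028000
  k2 = f(0.055000, -0.201540) = 0.026567
  k3 = f(0.055000, -0.198539) = 0.027408
  k4 = f(0.110000, -0.196985) = 0.082838
  u ← -0.200000 + (0.11/6)·(k1 + 2k2 + 2k3 + k4) = -0.197016
s=0.110000, u=-0.197016:
  k1 = f(0.110000, -0.197016) = 0.082829
  k2 = f(0.165000, -0.192460) = 0.139071
  k3 = f(0.165000, -0.189367) = 0.139898
  k4 = f(0.220000, -0.181627) = 0.196908
  u ← -0.197016 + (0.11/6)·(k1 + 2k2 + 2k3 + k4) = -0.181658
u(0.22) ≈ -0.1817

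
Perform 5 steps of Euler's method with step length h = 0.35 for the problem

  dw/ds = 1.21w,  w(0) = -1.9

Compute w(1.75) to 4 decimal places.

-11.1056

Euler: w_{n+1} = w_n + h·f(s_n, w_n).
s=0.000000, w=-1.900000: f=-2.299000 → w ← -1.900000 + 0.35·(-2.299000) = -2.704650
s=0.350000, w=-2.704650: f=-3.272626 → w ← -2.704650 + 0.35·(-3.272626) = -3.850069
s=0.700000, w=-3.850069: f=-4.658584 → w ← -3.850069 + 0.35·(-4.658584) = -5.480574
s=1.050000, w=-5.480574: f=-6.631494 → w ← -5.480574 + 0.35·(-6.631494) = -7.801597
s=1.400000, w=-7.801597: f=-9.439932 → w ← -7.801597 + 0.35·(-9.439932) = -11.105573
w(1.75) ≈ -11.1056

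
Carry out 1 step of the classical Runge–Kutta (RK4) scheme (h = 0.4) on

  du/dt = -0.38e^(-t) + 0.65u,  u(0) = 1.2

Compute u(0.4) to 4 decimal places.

1.4120

RK4: k1 = f(t_n, u_n); k2 = f(t_n + h/2, u_n + (h/2)·k1); k3 = f(t_n + h/2, u_n + (h/2)·k2); k4 = f(t_n + h, u_n + h·k3); u_{n+1} = u_n + (h/6)·(k1 + 2k2 + 2k3 + k4).
t=0.000000, u=1.200000:
  k1 = f(0.000000, 1.200000) = 0.400000
  k2 = f(0.200000, 1.280000) = 0.520882
  k3 = f(0.200000, 1.304176) = 0.536597
  k4 = f(0.400000, 1.414639) = 0.664794
  u ← 1.200000 + (0.4/6)·(k1 + 2k2 + 2k3 + k4) = 1.411983
u(0.4) ≈ 1.4120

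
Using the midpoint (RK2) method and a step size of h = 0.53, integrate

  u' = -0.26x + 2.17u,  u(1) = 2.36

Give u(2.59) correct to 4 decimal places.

48.9216

Midpoint: k1 = f(x_n, u_n); k2 = f(x_n + h/2, u_n + (h/2)·k1); u_{n+1} = u_n + h·k2.
x=1.000000, u=2.360000:
  k1 = f(1.000000, 2.360000) = 4.861200
  k2 = f(1.265000, 3.648218) = 7.587733
  u ← 2.360000 + 0.53·7.587733 = 6.381499
x=1.530000, u=6.381499:
  k1 = f(1.530000, 6.381499) = 13.450052
  k2 = f(1.795000, 9.945762) = 21.115604
  u ← 6.381499 + 0.53·21.115604 = 17.572769
x=2.060000, u=17.572769:
  k1 = f(2.060000, 17.572769) = 37.597308
  k2 = f(2.325000, 27.536055) = 59.148740
  u ← 17.572769 + 0.53·59.148740 = 48.921601
u(2.59) ≈ 48.9216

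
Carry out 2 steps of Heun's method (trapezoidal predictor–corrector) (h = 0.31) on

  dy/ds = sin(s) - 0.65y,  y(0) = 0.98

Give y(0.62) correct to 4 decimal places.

0.8236

Heun: k1 = f(s_n, y_n); k2 = f(s_n + h, y_n + h·k1); y_{n+1} = y_n + (h/2)·(k1 + k2).
s=0.000000, y=0.980000:
  k1 = f(0.000000, 0.980000) = -0.637000
  k2 = f(0.310000, 0.782530) = -0.203586
  y ← 0.980000 + (0.31/2)·(-0.637000 + (-0.203586)) = 0.849709
s=0.310000, y=0.849709:
  k1 = f(0.310000, 0.849709) = -0.247252
  k2 = f(0.620000, 0.773061) = 0.078546
  y ← 0.849709 + (0.31/2)·(-0.247252 + 0.078546) = 0.823560
y(0.62) ≈ 0.8236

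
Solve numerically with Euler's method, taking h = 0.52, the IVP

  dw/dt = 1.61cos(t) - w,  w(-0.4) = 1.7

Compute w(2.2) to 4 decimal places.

Euler: w_{n+1} = w_n + h·f(t_n, w_n).
t=-0.400000, w=1.700000: f=-0.217092 → w ← 1.700000 + 0.52·(-0.217092) = 1.587112
t=0.120000, w=1.587112: f=0.011310 → w ← 1.587112 + 0.52·0.011310 = 1.592993
t=0.640000, w=1.592993: f=-0.301619 → w ← 1.592993 + 0.52·(-0.301619) = 1.436151
t=1.160000, w=1.436151: f=-0.793215 → w ← 1.436151 + 0.52·(-0.793215) = 1.023680
t=1.680000, w=1.023680: f=-1.199148 → w ← 1.023680 + 0.52·(-1.199148) = 0.400123
w(2.2) ≈ 0.4001

0.4001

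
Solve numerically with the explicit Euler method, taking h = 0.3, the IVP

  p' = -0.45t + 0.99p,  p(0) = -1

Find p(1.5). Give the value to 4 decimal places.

-4.2145

Euler: p_{n+1} = p_n + h·f(t_n, p_n).
t=0.000000, p=-1.000000: f=-0.990000 → p ← -1.000000 + 0.3·(-0.990000) = -1.297000
t=0.300000, p=-1.297000: f=-1.419030 → p ← -1.297000 + 0.3·(-1.419030) = -1.722709
t=0.600000, p=-1.722709: f=-1.975482 → p ← -1.722709 + 0.3·(-1.975482) = -2.315354
t=0.900000, p=-2.315354: f=-2.697200 → p ← -2.315354 + 0.3·(-2.697200) = -3.124514
t=1.200000, p=-3.124514: f=-3.633268 → p ← -3.124514 + 0.3·(-3.633268) = -4.214494
p(1.5) ≈ -4.2145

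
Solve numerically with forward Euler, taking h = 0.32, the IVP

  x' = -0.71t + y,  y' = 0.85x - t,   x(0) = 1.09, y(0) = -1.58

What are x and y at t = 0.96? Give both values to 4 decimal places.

Euler on (x,y): x_{n+1} = x_n + h·x', y_{n+1} = y_n + h·y'.
0.000000: (1.090000, -1.580000); f=(-1.580000, 0.926500) → (0.584400, -1.283520)
0.320000: (0.584400, -1.283520); f=(-1.510720, 0.176740) → (0.100970, -1.226963)
0.640000: (0.100970, -1.226963); f=(-1.681363, -0.554176) → (-0.437067, -1.404299)
(x(0.96), y(0.96)) ≈ (-0.4371, -1.4043)

-0.4371, -1.4043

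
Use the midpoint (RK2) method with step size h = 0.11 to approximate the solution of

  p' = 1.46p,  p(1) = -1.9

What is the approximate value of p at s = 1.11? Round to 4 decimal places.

-2.2296

Midpoint: k1 = f(s_n, p_n); k2 = f(s_n + h/2, p_n + (h/2)·k1); p_{n+1} = p_n + h·k2.
s=1.000000, p=-1.900000:
  k1 = f(1.000000, -1.900000) = -2.774000
  k2 = f(1.055000, -2.052570) = -2.996752
  p ← -1.900000 + 0.11·(-2.996752) = -2.229643
p(1.11) ≈ -2.2296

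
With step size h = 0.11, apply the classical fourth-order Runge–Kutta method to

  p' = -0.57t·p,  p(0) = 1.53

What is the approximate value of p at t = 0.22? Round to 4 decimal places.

1.5090

RK4: k1 = f(t_n, p_n); k2 = f(t_n + h/2, p_n + (h/2)·k1); k3 = f(t_n + h/2, p_n + (h/2)·k2); k4 = f(t_n + h, p_n + h·k3); p_{n+1} = p_n + (h/6)·(k1 + 2k2 + 2k3 + k4).
t=0.000000, p=1.530000:
  k1 = f(0.000000, 1.530000) = 0.000000
  k2 = f(0.055000, 1.530000) = -0.047965
  k3 = f(0.055000, 1.527362) = -0.047883
  k4 = f(0.110000, 1.524733) = -0.095601
  p ← 1.530000 + (0.11/6)·(k1 + 2k2 + 2k3 + k4) = 1.524733
t=0.110000, p=1.524733:
  k1 = f(0.110000, 1.524733) = -0.095601
  k2 = f(0.165000, 1.519475) = -0.142907
  k3 = f(0.165000, 1.516873) = -0.142662
  k4 = f(0.220000, 1.509040) = -0.189234
  p ← 1.524733 + (0.11/6)·(k1 + 2k2 + 2k3 + k4) = 1.509040
p(0.22) ≈ 1.5090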